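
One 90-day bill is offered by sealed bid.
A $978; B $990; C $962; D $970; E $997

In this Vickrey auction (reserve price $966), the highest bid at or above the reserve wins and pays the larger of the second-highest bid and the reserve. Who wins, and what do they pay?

E pays $990

Sorting bids: 997 (E) > 990 (B) > 978 (A) > 970 (D) > 962 (C)
Highest eligible bid: E at $997.
max(second-highest $990, reserve $966) = $990; the reserve does not bind.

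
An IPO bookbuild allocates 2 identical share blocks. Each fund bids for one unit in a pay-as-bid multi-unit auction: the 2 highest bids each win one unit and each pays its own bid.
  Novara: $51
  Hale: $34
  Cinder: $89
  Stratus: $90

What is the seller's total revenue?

Ordering the bids: 90 (Stratus), 89 (Cinder), 51 (Novara), 34 (Hale)
Winners (2 units): Stratus, Cinder.
Total revenue = 90 + 89 = $179.

Total revenue: $179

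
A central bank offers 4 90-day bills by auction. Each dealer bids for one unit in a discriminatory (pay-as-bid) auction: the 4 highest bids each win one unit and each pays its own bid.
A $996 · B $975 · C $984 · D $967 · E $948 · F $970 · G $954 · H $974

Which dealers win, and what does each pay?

A $996, C $984, B $975, H $974

Ordering the bids: 996 (A), 984 (C), 975 (B), 974 (H), 970 (F), 967 (D), …
Winners (4 units): A, C, B, H.
Each winner pays its own bid: A $996, C $984, B $975, H $974.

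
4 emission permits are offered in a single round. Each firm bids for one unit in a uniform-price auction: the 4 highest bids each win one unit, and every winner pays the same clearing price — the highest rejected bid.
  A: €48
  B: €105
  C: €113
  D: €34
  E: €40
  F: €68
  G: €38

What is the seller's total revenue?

Ordering the bids: 113 (C), 105 (B), 68 (F), 48 (A), 40 (E), 38 (G), …
Winners (4 units): C, B, F, A.
Clearing price = highest rejected bid = €40.
Total revenue = 4 × €40 = €160.

Total revenue: €160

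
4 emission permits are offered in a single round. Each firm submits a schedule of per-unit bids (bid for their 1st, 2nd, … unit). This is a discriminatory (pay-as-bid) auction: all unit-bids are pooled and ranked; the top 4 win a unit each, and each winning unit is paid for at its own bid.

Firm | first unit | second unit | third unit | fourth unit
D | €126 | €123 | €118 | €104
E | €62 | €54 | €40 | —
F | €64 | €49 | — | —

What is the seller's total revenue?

Pooled unit-bids ranked (top 4): 126 (D-1), 123 (D-2), 118 (D-3), 104 (D-4)
Next rejected bid: €64 (not a price — pay-as-bid).
Each winning unit pays its own bid.
Revenue = 126 + 123 + 118 + 104 = €471.

Total revenue: €471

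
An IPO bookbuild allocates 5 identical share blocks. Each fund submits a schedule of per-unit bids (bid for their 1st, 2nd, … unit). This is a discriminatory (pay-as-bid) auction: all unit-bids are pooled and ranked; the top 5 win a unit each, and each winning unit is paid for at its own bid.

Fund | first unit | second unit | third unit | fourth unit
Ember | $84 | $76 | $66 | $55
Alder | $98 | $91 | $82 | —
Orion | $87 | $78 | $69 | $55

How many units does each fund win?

Alder 3, Ember 1, Orion 1

Merging the schedules and taking the best 5: 98 (Alder-1), 91 (Alder-2), 87 (Orion-1), 84 (Ember-1), 82 (Alder-3)
Next rejected bid: $78 (not a price — pay-as-bid).
Allocation: Alder 3, Ember 1, Orion 1.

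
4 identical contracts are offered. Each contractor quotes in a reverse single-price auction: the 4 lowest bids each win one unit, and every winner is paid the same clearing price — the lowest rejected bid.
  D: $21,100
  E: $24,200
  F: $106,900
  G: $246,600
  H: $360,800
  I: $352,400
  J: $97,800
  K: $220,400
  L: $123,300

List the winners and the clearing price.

Bids ranked low→high: 21,100 (D), 24,200 (E), 97,800 (J), 106,900 (F), 123,300 (L), 220,400 (K), …
Lowest 4: D, E, J, F.
Lowest unsuccessful bid: $123,300 → clearing price.

D, E, J, F; each is paid $123,300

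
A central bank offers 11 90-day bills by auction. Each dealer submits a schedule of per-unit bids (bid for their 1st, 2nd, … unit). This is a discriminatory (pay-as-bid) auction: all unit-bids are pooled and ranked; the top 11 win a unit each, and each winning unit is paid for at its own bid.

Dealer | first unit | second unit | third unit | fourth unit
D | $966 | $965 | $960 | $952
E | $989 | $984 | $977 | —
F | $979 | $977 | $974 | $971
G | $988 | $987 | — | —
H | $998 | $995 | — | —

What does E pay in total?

Pooled unit-bids ranked (top 11): 998 (H-1), 995 (H-2), 989 (E-1), 988 (G-1), 987 (G-2), 984 (E-2), 979 (F-1), 977 (E-3), 977 (F-2), 974 (F-3), 971 (F-4)
Next rejected bid: $966 (not a price — pay-as-bid).
E's winning unit-bids: 989 + 984 + 977 = $2,950.

E pays $2,950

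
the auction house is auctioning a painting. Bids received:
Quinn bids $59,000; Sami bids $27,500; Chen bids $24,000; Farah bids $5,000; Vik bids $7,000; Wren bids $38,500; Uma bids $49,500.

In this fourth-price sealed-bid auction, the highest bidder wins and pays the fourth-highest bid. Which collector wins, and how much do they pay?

Quinn pays $27,500

Fourth-price sealed-bid auction: the highest bidder wins and pays the fourth-highest bid.
Bids ranked: 59,000 (Quinn) > 49,500 (Uma) > 38,500 (Wren) > 27,500 (Sami) > 24,000 (Chen) > 7,000 (Vik) > …
Quinn wins; payment is bid #4 in the ranking = $27,500.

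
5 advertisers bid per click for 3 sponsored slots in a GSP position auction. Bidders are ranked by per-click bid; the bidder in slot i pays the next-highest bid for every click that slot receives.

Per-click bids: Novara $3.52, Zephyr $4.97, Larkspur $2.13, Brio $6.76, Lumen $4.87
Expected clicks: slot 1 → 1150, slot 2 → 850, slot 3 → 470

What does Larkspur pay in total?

Larkspur pays $0.00

Per-click bids in order: $6.76 (Brio) > $4.97 (Zephyr) > $4.87 (Lumen) > $3.52 (Novara) > …
Larkspur ranks below slot 3 → no slot, pays nothing.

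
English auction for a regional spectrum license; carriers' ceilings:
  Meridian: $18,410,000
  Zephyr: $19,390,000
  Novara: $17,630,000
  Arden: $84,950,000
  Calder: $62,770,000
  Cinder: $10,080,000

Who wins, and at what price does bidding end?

Sorting limits: 84,950,000 (Arden) > 62,770,000 (Calder) > 19,390,000 (Zephyr) > 18,410,000 (Meridian) > 17,630,000 (Novara) > 10,080,000 (Cinder)
Calder is the last rival to drop out, at $62,770,000; Arden remains and wins at that price.

Arden wins at $62,770,000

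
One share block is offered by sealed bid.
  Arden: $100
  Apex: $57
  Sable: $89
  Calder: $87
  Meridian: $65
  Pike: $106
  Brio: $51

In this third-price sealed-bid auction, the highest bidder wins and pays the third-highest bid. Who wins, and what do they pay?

Pike pays $89

Third-price sealed-bid auction: the highest bidder wins and pays the third-highest bid.
Sorting bids: 106 (Pike) > 100 (Arden) > 89 (Sable) > 87 (Calder) > 65 (Meridian) > 57 (Apex) > …
Pike is highest; pays the third-highest bid, $89.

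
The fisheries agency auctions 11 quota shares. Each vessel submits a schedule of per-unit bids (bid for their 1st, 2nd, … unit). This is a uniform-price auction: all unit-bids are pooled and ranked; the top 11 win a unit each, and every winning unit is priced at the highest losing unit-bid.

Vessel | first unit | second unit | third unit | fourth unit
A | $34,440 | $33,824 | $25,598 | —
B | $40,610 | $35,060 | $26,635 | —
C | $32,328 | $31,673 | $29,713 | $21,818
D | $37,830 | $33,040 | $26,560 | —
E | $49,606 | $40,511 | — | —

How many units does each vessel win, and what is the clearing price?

A 2, B 2, C 3, D 2, E 2; clearing price $26,635

All unit-bids, highest first — top 11: 49,606 (E-1), 40,610 (B-1), 40,511 (E-2), 37,830 (D-1), 35,060 (B-2), 34,440 (A-1), 33,824 (A-2), 33,040 (D-2), 32,328 (C-1), 31,673 (C-2), 29,713 (C-3)
Highest rejected unit-bid = $26,635.
Allocation: A 2, B 2, C 3, D 2, E 2.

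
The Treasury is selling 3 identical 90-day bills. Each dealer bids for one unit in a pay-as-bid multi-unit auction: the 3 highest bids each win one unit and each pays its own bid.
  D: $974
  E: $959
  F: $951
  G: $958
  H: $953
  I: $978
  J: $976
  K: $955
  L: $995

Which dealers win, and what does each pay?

L $995, I $978, J $976

Bids ranked high→low: 995 (L), 978 (I), 976 (J), 974 (D), 959 (E), …
Top 3: L, I, J.
Each winner pays its own bid: L $995, I $978, J $976.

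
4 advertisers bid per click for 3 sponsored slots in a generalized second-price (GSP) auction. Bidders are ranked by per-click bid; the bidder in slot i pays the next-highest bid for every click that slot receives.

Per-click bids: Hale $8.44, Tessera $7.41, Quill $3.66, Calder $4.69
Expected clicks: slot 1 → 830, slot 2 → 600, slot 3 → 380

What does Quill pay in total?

Quill pays $0.00

Ranked by bid: $8.44 (Hale) > $7.41 (Tessera) > $4.69 (Calder) > $3.66 (Quill)
Quill ranks below slot 3 → no slot, pays nothing.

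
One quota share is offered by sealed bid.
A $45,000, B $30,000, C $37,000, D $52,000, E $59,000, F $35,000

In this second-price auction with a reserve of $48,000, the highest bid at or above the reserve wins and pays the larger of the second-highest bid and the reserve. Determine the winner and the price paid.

E pays $52,000

Bids in order: 59,000 (E) > 52,000 (D) > 45,000 (A) > 37,000 (C) > 35,000 (F) > 30,000 (B)
E has the top bid at or above the reserve ($59,000).
max(second-highest $52,000, reserve $48,000) = $52,000; the reserve does not bind.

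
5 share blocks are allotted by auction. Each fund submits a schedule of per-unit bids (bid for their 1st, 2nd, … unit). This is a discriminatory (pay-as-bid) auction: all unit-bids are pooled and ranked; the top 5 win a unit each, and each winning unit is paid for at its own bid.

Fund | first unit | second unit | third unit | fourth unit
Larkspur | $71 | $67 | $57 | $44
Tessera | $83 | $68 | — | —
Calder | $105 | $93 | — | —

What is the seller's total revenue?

Total revenue: $420

Pooled unit-bids ranked (top 5): 105 (Calder-1), 93 (Calder-2), 83 (Tessera-1), 71 (Larkspur-1), 68 (Tessera-2)
Next rejected bid: $67 (not a price — pay-as-bid).
Each winning unit pays its own bid.
Revenue = 105 + 93 + 83 + 71 + 68 = $420.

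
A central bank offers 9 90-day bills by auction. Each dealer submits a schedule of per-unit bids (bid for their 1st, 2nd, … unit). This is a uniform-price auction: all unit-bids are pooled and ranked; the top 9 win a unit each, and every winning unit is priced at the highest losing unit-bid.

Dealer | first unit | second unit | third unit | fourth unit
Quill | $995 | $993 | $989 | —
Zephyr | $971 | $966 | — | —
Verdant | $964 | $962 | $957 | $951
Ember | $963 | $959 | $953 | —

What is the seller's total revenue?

Total revenue: $8,613

Pooled unit-bids ranked (top 9): 995 (Quill-1), 993 (Quill-2), 989 (Quill-3), 971 (Zephyr-1), 966 (Zephyr-2), 964 (Verdant-1), 963 (Ember-1), 962 (Verdant-2), 959 (Ember-2)
First bid not allocated: $957.
Allocation: Ember 2, Quill 3, Verdant 2, Zephyr 2. Every unit priced at $957.
Revenue = 9 × 957 = $8,613.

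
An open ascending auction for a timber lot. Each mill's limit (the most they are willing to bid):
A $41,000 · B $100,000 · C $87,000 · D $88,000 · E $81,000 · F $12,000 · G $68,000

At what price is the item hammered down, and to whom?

Rule: the price rises until one bidder remains; the winner pays the price at which the last rival dropped out.
Sorting limits: 100,000 (B) > 88,000 (D) > 87,000 (C) > 81,000 (E) > 68,000 (G) > 41,000 (A) > …
D is the last rival to drop out, at $88,000; B remains and wins at that price.

B wins at $88,000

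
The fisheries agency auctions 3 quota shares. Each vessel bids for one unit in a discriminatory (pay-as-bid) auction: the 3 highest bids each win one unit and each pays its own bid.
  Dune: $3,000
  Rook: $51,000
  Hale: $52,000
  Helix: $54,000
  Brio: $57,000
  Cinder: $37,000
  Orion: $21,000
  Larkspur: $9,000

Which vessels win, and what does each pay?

Brio $57,000, Helix $54,000, Hale $52,000

Ordering the bids: 57,000 (Brio), 54,000 (Helix), 52,000 (Hale), 51,000 (Rook), 37,000 (Cinder), …
Top 3: Brio, Helix, Hale.
Each winner pays its own bid: Brio $57,000, Helix $54,000, Hale $52,000.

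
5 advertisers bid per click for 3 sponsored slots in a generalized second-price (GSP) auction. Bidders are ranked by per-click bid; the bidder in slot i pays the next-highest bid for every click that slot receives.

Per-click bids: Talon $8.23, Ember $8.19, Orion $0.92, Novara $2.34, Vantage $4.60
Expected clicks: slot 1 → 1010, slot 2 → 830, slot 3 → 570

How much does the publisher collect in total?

Total revenue: $13423.70

Sorting advertisers: $8.23 (Talon) > $8.19 (Ember) > $4.60 (Vantage) > $2.34 (Novara) > …
Slot 1: Talon pays $8.19 × 1010 = $8271.90
Slot 2: Ember pays $4.60 × 830 = $3818.00
Slot 3: Vantage pays $2.34 × 570 = $1333.80
Total = $13423.70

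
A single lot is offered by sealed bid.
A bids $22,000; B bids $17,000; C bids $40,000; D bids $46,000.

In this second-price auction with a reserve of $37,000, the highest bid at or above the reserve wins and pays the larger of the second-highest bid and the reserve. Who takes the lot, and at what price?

D pays $40,000

Second-price auction with a reserve of $37,000: the highest bid at or above the reserve wins and pays the larger of the second-highest bid and the reserve.
Bids ranked: 46,000 (D) > 40,000 (C) > 22,000 (A) > 17,000 (B)
Highest eligible bid: D at $46,000.
Second-highest bid $40,000 exceeds the reserve $37,000 → payment $40,000.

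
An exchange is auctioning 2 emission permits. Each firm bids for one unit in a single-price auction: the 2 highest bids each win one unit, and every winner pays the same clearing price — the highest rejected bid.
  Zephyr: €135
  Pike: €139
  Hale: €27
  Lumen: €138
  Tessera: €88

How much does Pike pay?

Ordering the bids: 139 (Pike), 138 (Lumen), 135 (Zephyr), 88 (Tessera), …
Winners (2 units): Pike, Lumen.
First losing bid is Zephyr's €135, which sets the uniform price.
Pike wins → pays €135.

Pike pays €135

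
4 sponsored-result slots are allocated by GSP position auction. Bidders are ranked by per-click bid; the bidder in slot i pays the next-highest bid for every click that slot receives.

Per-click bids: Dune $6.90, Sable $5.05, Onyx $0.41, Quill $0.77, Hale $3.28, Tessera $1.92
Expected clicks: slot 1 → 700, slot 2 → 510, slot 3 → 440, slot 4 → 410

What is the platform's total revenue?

Sorting advertisers: $6.90 (Dune) > $5.05 (Sable) > $3.28 (Hale) > $1.92 (Tessera) > $0.77 (Quill) > …
Slot 1: Dune pays $5.05 × 700 = $3535.00
Slot 2: Sable pays $3.28 × 510 = $1672.80
Slot 3: Hale pays $1.92 × 440 = $844.80
Slot 4: Tessera pays $0.77 × 410 = $315.70
Total = $6368.30

Total revenue: $6368.30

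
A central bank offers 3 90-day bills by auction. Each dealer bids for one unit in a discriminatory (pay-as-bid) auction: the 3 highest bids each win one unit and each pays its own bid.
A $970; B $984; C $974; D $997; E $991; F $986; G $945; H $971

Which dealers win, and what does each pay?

D $997, E $991, F $986

Bids ranked high→low: 997 (D), 991 (E), 986 (F), 984 (B), 974 (C), …
Top 3: D, E, F.
Each winner pays its own bid: D $997, E $991, F $986.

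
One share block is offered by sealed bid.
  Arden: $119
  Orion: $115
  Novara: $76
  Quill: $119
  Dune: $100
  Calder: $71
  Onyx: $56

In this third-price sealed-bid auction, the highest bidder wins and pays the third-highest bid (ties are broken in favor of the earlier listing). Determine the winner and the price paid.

Sorting bids: 119 (Arden) > 119 (Quill) > 115 (Orion) > 100 (Dune) > 76 (Novara) > 71 (Calder) > …
Arden and Quill tie at $119; tie-break gives it to Arden.
Arden wins; payment is bid #3 in the ranking = $115.

Arden pays $115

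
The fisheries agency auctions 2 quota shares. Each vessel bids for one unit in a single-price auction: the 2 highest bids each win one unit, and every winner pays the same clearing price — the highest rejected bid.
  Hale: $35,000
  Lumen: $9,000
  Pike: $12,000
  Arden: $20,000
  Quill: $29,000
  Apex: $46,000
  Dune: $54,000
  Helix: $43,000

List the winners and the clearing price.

Dune, Apex; each pays $43,000

Bids ranked high→low: 54,000 (Dune), 46,000 (Apex), 43,000 (Helix), 35,000 (Hale), …
Top 2: Dune, Apex.
First losing bid is Helix's $43,000, which sets the uniform price.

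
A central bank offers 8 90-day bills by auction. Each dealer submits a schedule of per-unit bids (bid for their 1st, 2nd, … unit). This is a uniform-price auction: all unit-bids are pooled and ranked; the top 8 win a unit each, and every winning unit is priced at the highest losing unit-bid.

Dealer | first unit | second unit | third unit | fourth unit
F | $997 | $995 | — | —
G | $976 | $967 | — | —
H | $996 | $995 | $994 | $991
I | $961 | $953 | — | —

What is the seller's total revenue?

Total revenue: $7,688

Merging the schedules and taking the best 8: 997 (F-1), 996 (H-1), 995 (F-2), 995 (H-2), 994 (H-3), 991 (H-4), 976 (G-1), 967 (G-2)
The (k+1)-th unit-bid is $961.
Allocation: F 2, G 2, H 4. Every unit priced at $961.
Revenue = 8 × 961 = $7,688.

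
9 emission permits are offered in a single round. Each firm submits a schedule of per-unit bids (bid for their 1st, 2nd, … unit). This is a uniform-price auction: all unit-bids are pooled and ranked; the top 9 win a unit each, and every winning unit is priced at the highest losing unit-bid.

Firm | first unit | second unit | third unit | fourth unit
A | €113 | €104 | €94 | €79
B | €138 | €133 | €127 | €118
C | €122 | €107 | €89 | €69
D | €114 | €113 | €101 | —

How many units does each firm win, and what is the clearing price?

A 1, B 4, C 2, D 2; clearing price €104

All unit-bids, highest first — top 9: 138 (B-1), 133 (B-2), 127 (B-3), 122 (C-1), 118 (B-4), 114 (D-1), 113 (A-1), 113 (D-2), 107 (C-2)
First bid not allocated: €104.
Allocation: A 1, B 4, C 2, D 2.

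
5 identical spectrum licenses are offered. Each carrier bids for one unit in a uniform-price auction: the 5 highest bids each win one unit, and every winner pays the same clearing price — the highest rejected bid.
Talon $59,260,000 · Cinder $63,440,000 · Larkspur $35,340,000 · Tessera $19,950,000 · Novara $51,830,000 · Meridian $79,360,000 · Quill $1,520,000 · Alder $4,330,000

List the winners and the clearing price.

Meridian, Cinder, Talon, Novara, Larkspur; each pays $19,950,000

Bids ranked high→low: 79,360,000 (Meridian), 63,440,000 (Cinder), 59,260,000 (Talon), 51,830,000 (Novara), 35,340,000 (Larkspur), 19,950,000 (Tessera), 4,330,000 (Alder), …
Top 5: Meridian, Cinder, Talon, Novara, Larkspur.
Highest unsuccessful bid: $19,950,000 → clearing price.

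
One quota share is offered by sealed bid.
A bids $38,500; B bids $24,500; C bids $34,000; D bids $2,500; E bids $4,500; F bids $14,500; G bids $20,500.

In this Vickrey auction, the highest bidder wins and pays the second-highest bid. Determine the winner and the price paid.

A pays $34,000

Bids in order: 38,500 (A) > 34,000 (C) > 24,500 (B) > 20,500 (G) > 14,500 (F) > 4,500 (E) > …
Second-price: A pays C's bid of $34,000.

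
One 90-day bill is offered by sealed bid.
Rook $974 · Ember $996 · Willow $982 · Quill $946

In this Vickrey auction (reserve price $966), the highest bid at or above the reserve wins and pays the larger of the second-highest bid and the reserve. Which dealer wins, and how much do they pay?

Vickrey auction (reserve price $966): the highest bid at or above the reserve wins and pays the larger of the second-highest bid and the reserve.
Bids ranked: 996 (Ember) > 982 (Willow) > 974 (Rook) > 946 (Quill)
Highest eligible bid: Ember at $996.
Second-highest bid $982 exceeds the reserve $966 → payment $982.

Ember pays $982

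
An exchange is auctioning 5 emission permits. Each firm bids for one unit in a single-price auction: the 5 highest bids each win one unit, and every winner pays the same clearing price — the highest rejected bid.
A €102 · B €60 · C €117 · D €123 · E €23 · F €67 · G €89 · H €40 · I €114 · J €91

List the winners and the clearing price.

Sorting: 123 (D), 117 (C), 114 (I), 102 (A), 91 (J), 89 (G), 67 (F), …
Top 5: D, C, I, A, J.
Clearing price = highest rejected bid = €89.

D, C, I, A, J; each pays €89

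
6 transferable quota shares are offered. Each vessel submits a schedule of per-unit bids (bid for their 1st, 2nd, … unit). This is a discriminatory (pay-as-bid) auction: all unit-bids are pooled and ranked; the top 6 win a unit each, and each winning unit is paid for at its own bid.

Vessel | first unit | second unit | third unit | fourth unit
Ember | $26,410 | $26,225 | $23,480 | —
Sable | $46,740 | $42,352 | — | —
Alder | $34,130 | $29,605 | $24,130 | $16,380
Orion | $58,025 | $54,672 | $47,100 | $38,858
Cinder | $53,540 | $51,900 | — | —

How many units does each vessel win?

All unit-bids, highest first — top 6: 58,025 (Orion-1), 54,672 (Orion-2), 53,540 (Cinder-1), 51,900 (Cinder-2), 47,100 (Orion-3), 46,740 (Sable-1)
Next rejected bid: $42,352 (not a price — pay-as-bid).
Allocation: Cinder 2, Orion 3, Sable 1.

Cinder 2, Orion 3, Sable 1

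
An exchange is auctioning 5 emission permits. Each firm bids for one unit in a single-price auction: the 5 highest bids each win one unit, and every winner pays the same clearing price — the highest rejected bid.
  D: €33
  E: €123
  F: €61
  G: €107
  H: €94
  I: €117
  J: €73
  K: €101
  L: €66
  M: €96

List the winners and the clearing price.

Sorting: 123 (E), 117 (I), 107 (G), 101 (K), 96 (M), 94 (H), 73 (J), …
Winners (5 units): E, I, G, K, M.
Highest unsuccessful bid: €94 → clearing price.

E, I, G, K, M; each pays €94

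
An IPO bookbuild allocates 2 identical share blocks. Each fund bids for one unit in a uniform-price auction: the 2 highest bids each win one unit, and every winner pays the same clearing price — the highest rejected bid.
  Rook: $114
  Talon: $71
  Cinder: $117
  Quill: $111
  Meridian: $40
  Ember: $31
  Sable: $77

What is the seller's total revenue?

Total revenue: $222

Bids ranked high→low: 117 (Cinder), 114 (Rook), 111 (Quill), 77 (Sable), …
Top 2: Cinder, Rook.
First losing bid is Quill's $111, which sets the uniform price.
Total revenue = 2 × $111 = $222.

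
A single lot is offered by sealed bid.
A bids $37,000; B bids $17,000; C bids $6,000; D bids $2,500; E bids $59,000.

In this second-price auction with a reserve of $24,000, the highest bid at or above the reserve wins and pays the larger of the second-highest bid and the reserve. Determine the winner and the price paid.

Rule: the highest bid at or above the reserve wins and pays the larger of the second-highest bid and the reserve.
Bids ranked: 59,000 (E) > 37,000 (A) > 17,000 (B) > 6,000 (C) > 2,500 (D)
Highest eligible bid: E at $59,000.
Second-highest bid $37,000 exceeds the reserve $24,000 → payment $37,000.

E pays $37,000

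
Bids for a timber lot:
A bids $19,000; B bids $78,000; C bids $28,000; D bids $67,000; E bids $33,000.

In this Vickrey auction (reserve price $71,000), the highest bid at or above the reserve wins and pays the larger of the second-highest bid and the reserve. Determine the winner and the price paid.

B pays $71,000

Sorting bids: 78,000 (B) > 67,000 (D) > 33,000 (E) > 28,000 (C) > 19,000 (A)
Highest eligible bid: B at $78,000.
Second-highest bid $67,000 is below the reserve $71,000, so the reserve binds → payment $71,000.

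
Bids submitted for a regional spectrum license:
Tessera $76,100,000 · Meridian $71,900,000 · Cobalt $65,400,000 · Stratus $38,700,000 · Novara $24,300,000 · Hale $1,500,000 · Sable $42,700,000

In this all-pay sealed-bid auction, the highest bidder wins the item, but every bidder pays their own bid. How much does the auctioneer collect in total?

Bids ranked: 76,100,000 (Tessera) > 71,900,000 (Meridian) > 65,400,000 (Cobalt) > 42,700,000 (Sable) > 38,700,000 (Stratus) > 24,300,000 (Novara) > …
Tessera wins with the top bid; all bids are sunk regardless.
Every bidder forfeits their bid regardless of winning.
Revenue = 76,100,000 + 71,900,000 + 65,400,000 + 38,700,000 + 24,300,000 + 1,500,000 + 42,700,000 = $320,600,000.

Total revenue: $320,600,000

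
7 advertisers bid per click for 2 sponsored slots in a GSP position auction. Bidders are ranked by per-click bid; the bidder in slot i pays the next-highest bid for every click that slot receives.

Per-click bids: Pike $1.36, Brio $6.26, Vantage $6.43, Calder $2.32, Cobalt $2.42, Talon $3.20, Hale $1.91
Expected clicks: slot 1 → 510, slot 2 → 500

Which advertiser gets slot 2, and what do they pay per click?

Brio; $3.20 per click

Per-click bids in order: $6.43 (Vantage) > $6.26 (Brio) > $3.20 (Talon) > …
Slot 2 goes to the second-ranked bidder, Brio, who pays the next bid down: $3.20/click.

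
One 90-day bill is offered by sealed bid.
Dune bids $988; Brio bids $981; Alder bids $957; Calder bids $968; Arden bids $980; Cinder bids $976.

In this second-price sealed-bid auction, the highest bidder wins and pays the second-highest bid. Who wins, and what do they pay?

Dune pays $981

Second-price sealed-bid auction: the highest bidder wins and pays the second-highest bid.
Sorting bids: 988 (Dune) > 981 (Brio) > 980 (Arden) > 976 (Cinder) > 968 (Calder) > 957 (Alder)
Dune wins with the highest bid; price is set by the runner-up at $981.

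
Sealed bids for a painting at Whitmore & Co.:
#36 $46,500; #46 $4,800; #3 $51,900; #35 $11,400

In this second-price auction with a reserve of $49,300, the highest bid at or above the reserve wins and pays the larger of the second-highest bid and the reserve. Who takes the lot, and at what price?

#3 pays $49,300

Second-price auction with a reserve of $49,300: the highest bid at or above the reserve wins and pays the larger of the second-highest bid and the reserve.
Sorting bids: 51,900 (#3) > 46,500 (#36) > 11,400 (#35) > 4,800 (#46)
#3 has the top bid at or above the reserve ($51,900).
max(second-highest $46,500, reserve $49,300) = $49,300.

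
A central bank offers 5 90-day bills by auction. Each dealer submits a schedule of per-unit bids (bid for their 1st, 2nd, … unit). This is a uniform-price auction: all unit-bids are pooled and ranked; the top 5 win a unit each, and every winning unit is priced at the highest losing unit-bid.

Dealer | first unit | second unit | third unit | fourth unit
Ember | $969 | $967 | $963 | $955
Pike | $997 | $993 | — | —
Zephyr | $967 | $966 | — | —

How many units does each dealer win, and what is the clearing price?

Ember 2, Pike 2, Zephyr 1; clearing price $966

Merging the schedules and taking the best 5: 997 (Pike-1), 993 (Pike-2), 969 (Ember-1), 967 (Ember-2), 967 (Zephyr-1)
First bid not allocated: $966.
Allocation: Ember 2, Pike 2, Zephyr 1.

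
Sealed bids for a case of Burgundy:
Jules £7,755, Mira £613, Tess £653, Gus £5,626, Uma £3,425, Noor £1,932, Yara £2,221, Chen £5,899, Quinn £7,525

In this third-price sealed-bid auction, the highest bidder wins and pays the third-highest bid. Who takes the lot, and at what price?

Jules pays £5,899

Third-price sealed-bid auction: the highest bidder wins and pays the third-highest bid.
Bids in order: 7,755 (Jules) > 7,525 (Quinn) > 5,899 (Chen) > 5,626 (Gus) > 3,425 (Uma) > 2,221 (Yara) > …
Jules is highest; pays the third-highest bid, £5,899.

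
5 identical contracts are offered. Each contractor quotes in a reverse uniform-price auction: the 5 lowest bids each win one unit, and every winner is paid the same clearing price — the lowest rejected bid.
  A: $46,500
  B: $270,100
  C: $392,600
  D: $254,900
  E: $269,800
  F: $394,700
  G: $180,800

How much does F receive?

Ordering the bids: 46,500 (A), 180,800 (G), 254,900 (D), 269,800 (E), 270,100 (B), 392,600 (C), 394,700 (F)
Lowest 5: A, G, D, E, B.
First losing bid is C's $392,600, which sets the uniform price.
F does not win → is paid $0.

F is paid $0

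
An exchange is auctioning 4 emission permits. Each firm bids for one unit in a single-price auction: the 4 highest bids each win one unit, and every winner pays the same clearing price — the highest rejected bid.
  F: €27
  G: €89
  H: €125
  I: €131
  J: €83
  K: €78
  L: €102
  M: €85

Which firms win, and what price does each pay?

Ordering the bids: 131 (I), 125 (H), 102 (L), 89 (G), 85 (M), 83 (J), …
Top 4: I, H, L, G.
Highest unsuccessful bid: €85 → clearing price.

I, H, L, G; each pays €85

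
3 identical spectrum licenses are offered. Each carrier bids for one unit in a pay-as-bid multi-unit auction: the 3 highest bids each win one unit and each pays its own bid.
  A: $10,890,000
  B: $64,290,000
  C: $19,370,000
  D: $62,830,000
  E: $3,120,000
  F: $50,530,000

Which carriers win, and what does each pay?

B $64,290,000, D $62,830,000, F $50,530,000

Sorting: 64,290,000 (B), 62,830,000 (D), 50,530,000 (F), 19,370,000 (C), 10,890,000 (A), …
Winners (3 units): B, D, F.
Each winner pays its own bid: B $64,290,000, D $62,830,000, F $50,530,000.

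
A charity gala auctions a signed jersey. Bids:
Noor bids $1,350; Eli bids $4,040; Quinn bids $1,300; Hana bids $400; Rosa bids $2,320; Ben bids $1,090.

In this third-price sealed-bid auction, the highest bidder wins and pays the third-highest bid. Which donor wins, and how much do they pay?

Eli pays $1,350

Rule: the highest bidder wins and pays the third-highest bid.
Bids in order: 4,040 (Eli) > 2,320 (Rosa) > 1,350 (Noor) > 1,300 (Quinn) > 1,090 (Ben) > 400 (Hana)
Eli wins; payment is bid #3 in the ranking = $1,350.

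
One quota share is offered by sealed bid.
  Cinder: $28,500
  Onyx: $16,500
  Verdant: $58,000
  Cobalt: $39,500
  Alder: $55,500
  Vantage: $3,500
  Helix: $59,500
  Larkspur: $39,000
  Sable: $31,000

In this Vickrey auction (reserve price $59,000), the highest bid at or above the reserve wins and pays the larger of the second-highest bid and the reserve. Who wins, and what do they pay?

Bids in order: 59,500 (Helix) > 58,000 (Verdant) > 55,500 (Alder) > 39,500 (Cobalt) > 39,000 (Larkspur) > 31,000 (Sable) > …
Helix has the top bid at or above the reserve ($59,500).
Second-highest bid $58,000 is below the reserve $59,000, so the reserve binds → payment $59,000.

Helix pays $59,000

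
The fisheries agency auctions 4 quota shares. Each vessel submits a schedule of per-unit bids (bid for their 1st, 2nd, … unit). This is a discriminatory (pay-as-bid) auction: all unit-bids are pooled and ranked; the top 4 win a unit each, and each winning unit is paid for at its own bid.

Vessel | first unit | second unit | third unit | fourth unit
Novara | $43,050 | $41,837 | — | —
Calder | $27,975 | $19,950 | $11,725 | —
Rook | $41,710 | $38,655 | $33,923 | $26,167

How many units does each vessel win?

All unit-bids, highest first — top 4: 43,050 (Novara-1), 41,837 (Novara-2), 41,710 (Rook-1), 38,655 (Rook-2)
Next rejected bid: $33,923 (not a price — pay-as-bid).
Allocation: Novara 2, Rook 2.

Novara 2, Rook 2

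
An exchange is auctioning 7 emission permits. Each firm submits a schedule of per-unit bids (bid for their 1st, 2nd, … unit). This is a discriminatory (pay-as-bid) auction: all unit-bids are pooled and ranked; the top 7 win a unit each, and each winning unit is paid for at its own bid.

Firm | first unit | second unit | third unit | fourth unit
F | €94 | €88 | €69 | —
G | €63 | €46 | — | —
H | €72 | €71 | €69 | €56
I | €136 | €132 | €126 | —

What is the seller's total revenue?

Total revenue: €719

Merging the schedules and taking the best 7: 136 (I-1), 132 (I-2), 126 (I-3), 94 (F-1), 88 (F-2), 72 (H-1), 71 (H-2)
Next rejected bid: €69 (not a price — pay-as-bid).
Each winning unit pays its own bid.
Revenue = 136 + 132 + 126 + 94 + 88 + 72 + 71 = €719.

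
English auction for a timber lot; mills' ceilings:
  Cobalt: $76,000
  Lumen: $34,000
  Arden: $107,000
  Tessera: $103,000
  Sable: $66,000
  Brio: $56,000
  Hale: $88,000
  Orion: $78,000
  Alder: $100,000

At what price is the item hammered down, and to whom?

Arden wins at $103,000

Limits ranked: 107,000 (Arden) > 103,000 (Tessera) > 100,000 (Alder) > 88,000 (Hale) > 78,000 (Orion) > 76,000 (Cobalt) > …
Bidding ends when Tessera exits at $103,000; Arden takes it.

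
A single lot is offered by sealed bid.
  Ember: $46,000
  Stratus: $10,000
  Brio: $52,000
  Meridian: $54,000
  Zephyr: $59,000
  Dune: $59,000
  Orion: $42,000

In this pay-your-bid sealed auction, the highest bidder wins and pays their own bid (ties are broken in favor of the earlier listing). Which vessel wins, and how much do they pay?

Pay-your-bid sealed auction: the highest bidder wins and pays their own bid.
Bids in order: 59,000 (Zephyr) > 59,000 (Dune) > 54,000 (Meridian) > 52,000 (Brio) > 46,000 (Ember) > 42,000 (Orion) > …
Zephyr and Dune tie at $59,000; tie-break gives it to Zephyr.
Zephyr is highest → pays own bid, $59,000.

Zephyr pays $59,000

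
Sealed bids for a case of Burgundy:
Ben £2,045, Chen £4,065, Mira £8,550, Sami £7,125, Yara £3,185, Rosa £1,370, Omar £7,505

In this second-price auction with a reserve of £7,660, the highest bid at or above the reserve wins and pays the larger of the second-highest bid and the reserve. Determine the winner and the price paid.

Sorting bids: 8,550 (Mira) > 7,505 (Omar) > 7,125 (Sami) > 4,065 (Chen) > 3,185 (Yara) > 2,045 (Ben) > …
Mira has the top bid at or above the reserve (£8,550).
max(second-highest £7,505, reserve £7,660) = £7,660.

Mira pays £7,660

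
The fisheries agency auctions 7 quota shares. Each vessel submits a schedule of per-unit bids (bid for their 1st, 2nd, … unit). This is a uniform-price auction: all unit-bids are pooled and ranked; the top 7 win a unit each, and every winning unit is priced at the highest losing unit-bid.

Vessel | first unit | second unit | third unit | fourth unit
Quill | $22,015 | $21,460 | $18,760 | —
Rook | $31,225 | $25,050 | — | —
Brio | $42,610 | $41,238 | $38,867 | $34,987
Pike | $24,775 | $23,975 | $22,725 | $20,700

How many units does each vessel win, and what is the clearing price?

Brio 4, Pike 1, Rook 2; clearing price $23,975

Pooled unit-bids ranked (top 7): 42,610 (Brio-1), 41,238 (Brio-2), 38,867 (Brio-3), 34,987 (Brio-4), 31,225 (Rook-1), 25,050 (Rook-2), 24,775 (Pike-1)
Highest rejected unit-bid = $23,975.
Allocation: Brio 4, Pike 1, Rook 2.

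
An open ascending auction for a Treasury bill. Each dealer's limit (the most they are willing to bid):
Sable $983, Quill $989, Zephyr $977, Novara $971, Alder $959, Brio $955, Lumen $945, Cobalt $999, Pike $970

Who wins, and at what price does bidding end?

Cobalt wins at $989

Rule: the price rises until one bidder remains; the winner pays the price at which the last rival dropped out.
Limits in order: 999 (Cobalt) > 989 (Quill) > 983 (Sable) > 977 (Zephyr) > 971 (Novara) > 970 (Pike) > …
Quill is the last rival to drop out, at $989; Cobalt remains and wins at that price.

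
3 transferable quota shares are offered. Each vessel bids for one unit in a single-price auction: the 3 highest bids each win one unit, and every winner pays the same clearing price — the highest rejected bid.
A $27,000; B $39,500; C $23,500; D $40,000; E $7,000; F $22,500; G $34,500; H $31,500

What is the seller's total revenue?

Total revenue: $94,500

Sorting: 40,000 (D), 39,500 (B), 34,500 (G), 31,500 (H), 27,000 (A), …
Winners (3 units): D, B, G.
Highest unsuccessful bid: $31,500 → clearing price.
Total revenue = 3 × $31,500 = $94,500.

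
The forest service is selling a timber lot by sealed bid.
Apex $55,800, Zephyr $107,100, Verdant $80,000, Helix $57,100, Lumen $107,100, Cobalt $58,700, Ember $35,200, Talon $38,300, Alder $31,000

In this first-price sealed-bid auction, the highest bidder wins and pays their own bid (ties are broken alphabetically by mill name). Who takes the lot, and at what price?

First-price sealed-bid auction: the highest bidder wins and pays their own bid.
Bids in order: 107,100 (Lumen) > 107,100 (Zephyr) > 80,000 (Verdant) > 58,700 (Cobalt) > 57,100 (Helix) > 55,800 (Apex) > …
Lumen and Zephyr tie at $107,100; tie-break gives it to Lumen.
Lumen is highest → pays own bid, $107,100.

Lumen pays $107,100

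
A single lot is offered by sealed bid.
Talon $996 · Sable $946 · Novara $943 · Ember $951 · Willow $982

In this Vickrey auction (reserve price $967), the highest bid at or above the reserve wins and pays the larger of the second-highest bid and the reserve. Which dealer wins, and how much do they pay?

Rule: the highest bid at or above the reserve wins and pays the larger of the second-highest bid and the reserve.
Sorting bids: 996 (Talon) > 982 (Willow) > 951 (Ember) > 946 (Sable) > 943 (Novara)
Highest eligible bid: Talon at $996.
max(second-highest $982, reserve $967) = $982; the reserve does not bind.

Talon pays $982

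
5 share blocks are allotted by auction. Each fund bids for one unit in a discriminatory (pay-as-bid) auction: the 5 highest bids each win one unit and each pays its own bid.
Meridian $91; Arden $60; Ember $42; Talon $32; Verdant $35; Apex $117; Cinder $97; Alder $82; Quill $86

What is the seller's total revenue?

Bids ranked high→low: 117 (Apex), 97 (Cinder), 91 (Meridian), 86 (Quill), 82 (Alder), 60 (Arden), 42 (Ember), …
Top 5: Apex, Cinder, Meridian, Quill, Alder.
Total revenue = 117 + 97 + 91 + 86 + 82 = $473.

Total revenue: $473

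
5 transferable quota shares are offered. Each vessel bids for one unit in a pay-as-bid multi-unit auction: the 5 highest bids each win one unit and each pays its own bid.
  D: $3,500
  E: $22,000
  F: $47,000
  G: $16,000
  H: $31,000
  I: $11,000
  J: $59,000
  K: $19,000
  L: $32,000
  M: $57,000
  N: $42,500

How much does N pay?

Bids ranked high→low: 59,000 (J), 57,000 (M), 47,000 (F), 42,500 (N), 32,000 (L), 31,000 (H), 22,000 (E), …
Winners (5 units): J, M, F, N, L.
N wins → own bid $42,500.

N pays $42,500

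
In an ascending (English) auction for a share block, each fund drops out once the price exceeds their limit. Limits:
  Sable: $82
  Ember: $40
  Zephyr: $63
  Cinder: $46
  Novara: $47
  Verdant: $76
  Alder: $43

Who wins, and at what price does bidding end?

Sorting limits: 82 (Sable) > 76 (Verdant) > 63 (Zephyr) > 47 (Novara) > 46 (Cinder) > 43 (Alder) > …
Bidding ends when Verdant exits at $76; Sable takes it.

Sable wins at $76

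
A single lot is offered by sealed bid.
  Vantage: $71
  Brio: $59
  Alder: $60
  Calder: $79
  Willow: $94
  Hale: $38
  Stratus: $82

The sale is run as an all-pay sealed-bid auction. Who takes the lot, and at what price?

Bids in order: 94 (Willow) > 82 (Stratus) > 79 (Calder) > 71 (Vantage) > 60 (Alder) > 59 (Brio) > …
Willow is highest and takes the item; every bidder forfeits their bid.

Willow pays $94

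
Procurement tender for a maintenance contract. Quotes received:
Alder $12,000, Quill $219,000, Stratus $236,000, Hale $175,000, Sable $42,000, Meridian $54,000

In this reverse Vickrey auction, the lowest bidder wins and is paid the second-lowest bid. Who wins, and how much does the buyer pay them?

Rule: the lowest bidder wins and is paid the second-lowest bid.
Bids ranked: 12,000 (Alder) < 42,000 (Sable) < 54,000 (Meridian) < 175,000 (Hale) < 219,000 (Quill) < 236,000 (Stratus)
Alder is lowest; is paid the second-lowest bid, $42,000.

Alder is paid $42,000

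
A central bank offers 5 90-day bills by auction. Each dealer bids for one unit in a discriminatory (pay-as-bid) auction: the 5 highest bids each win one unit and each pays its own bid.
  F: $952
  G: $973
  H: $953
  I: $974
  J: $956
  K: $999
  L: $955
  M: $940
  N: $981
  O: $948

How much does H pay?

H pays $0

Ordering the bids: 999 (K), 981 (N), 974 (I), 973 (G), 956 (J), 955 (L), 953 (H), …
Top 5: K, N, I, G, J.
H does not win → $0.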